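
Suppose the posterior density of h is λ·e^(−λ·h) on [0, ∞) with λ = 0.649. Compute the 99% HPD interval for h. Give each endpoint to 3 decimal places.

The exponential density is strictly decreasing on [0, ∞), so the HPD interval is anchored at 0: [0, q] with P(h ≤ q) = 0.99.
q = −ln(1 − 0.99) / 0.649 = 4.6052 / 0.649 = 7.096.

[0.000, 7.096]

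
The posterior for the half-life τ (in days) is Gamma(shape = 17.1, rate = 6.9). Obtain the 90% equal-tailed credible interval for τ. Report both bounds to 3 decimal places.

Posterior: Gamma(shape 17.1, rate 6.9).
Equal-tailed 90% interval: Gamma(17.1, 6.9) quantiles at 0.05 and 0.95.
Posterior mean ≈ 2.478, SD ≈ 0.599; a Normal approximation gives roughly [1.492, 3.464].
Exact: lower = 1.581; upper = 3.539.

[1.581, 3.539]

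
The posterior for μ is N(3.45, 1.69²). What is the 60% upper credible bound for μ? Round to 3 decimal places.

3.878

Need U with P(μ ≤ U) = 0.60: U = 3.45 + z_{0.4}·1.69.
z = 0.253; U = 3.45 + 0.253 × 1.69 = 3.878.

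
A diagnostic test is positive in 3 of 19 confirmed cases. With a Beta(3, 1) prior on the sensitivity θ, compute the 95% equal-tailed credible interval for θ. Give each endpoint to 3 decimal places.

[0.107, 0.454]

Posterior: Beta(3+3, 1+16) = Beta(6, 17).
Equal-tailed 95% interval: the 0.025 and 0.975 quantiles of Beta(6, 17).
Posterior mean ≈ 0.261, SD ≈ 0.090; a Normal approximation gives roughly [0.085, 0.437].
Exact: F⁻¹(0.025) = 0.107; F⁻¹(0.975) = 0.454.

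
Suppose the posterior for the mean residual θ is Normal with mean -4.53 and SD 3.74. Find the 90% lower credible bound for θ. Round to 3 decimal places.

Need L with P(θ ≥ L) = 0.90: L = -4.53 − z_{0.1}·3.74.
z = 1.282; L = -4.53 − 1.282 × 3.74 = -9.323.

-9.323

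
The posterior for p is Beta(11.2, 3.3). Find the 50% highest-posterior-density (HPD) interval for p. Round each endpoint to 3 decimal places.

[0.738, 0.880]

The posterior is unimodal and skewed, so the HPD interval has equal density at both endpoints and is the shortest 50% interval.
Solving f(0.738) = f(0.880) with F(0.880) − F(0.738) = 0.50 gives [0.738, 0.880].
For comparison, the equal-tailed interval is [0.706, 0.852]; the HPD is narrower and shifted toward the mode.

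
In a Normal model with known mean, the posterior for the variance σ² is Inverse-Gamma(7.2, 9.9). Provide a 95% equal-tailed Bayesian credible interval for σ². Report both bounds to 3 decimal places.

Inverse-Gamma(7.2, 9.9) quantiles: F⁻¹(0.025) and F⁻¹(0.975).
Equivalently, 1/σ² ~ Gamma(7.2, rate = 9.9); invert its 0.975 and 0.025 quantiles.
Posterior mean ≈ 1.597, SD ≈ 0.700; a Normal approximation gives roughly [0.224, 2.969].
Exact: lower = 0.742; upper = 3.367.

[0.742, 3.367]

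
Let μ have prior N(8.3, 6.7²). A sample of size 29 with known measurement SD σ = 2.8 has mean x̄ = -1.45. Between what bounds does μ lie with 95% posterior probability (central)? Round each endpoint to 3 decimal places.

Posterior precision = 1/6.7² + 29/2.8² = 0.0223 + 3.6990 = 3.7213, so posterior SD = 0.5184.
Posterior mean = (8.3/6.7² + 29·-1.45/2.8²) / 3.7213 = -1.3916.
Interval: -1.3916 ± 1.960 × 0.5184 → [-2.408, -0.376].

[-2.408, -0.376]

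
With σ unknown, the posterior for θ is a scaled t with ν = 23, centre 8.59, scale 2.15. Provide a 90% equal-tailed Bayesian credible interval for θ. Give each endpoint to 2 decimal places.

The t_23 distribution is symmetric; the 90% interval is 8.59 ± t·2.15 with t_{0.95,23} = 1.714.
Half-width: 1.714 × 2.15 = 3.68.
8.59 − 3.68 = 4.91; 8.59 + 3.68 = 12.27.

[4.91, 12.27]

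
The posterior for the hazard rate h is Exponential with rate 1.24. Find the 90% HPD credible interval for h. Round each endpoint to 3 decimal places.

The exponential density is strictly decreasing on [0, ∞), so the HPD interval is anchored at 0: [0, q] with P(h ≤ q) = 0.90.
q = −ln(1 − 0.90) / 1.24 = 2.3026 / 1.24 = 1.857.

[0.000, 1.857]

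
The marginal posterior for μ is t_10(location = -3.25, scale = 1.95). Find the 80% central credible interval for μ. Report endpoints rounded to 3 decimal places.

[-5.926, -0.574]

The t_10 distribution is symmetric; the 80% interval is -3.25 ± t·1.95 with t_{0.9,10} = 1.372.
Half-width: 1.372 × 1.95 = 2.676.
-3.25 − 2.676 = -5.926; -3.25 + 2.676 = -0.574.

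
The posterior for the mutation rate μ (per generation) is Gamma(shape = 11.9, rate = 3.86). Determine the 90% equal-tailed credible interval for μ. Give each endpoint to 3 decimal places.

[1.774, 4.685]

Posterior: Gamma(shape 11.9, rate 3.86).
Equal-tailed 90% interval: Gamma(11.9, 3.86) quantiles at 0.05 and 0.95.
Posterior mean ≈ 3.083, SD ≈ 0.894; a Normal approximation gives roughly [1.613, 4.553].
Exact: lower = 1.774; upper = 4.685.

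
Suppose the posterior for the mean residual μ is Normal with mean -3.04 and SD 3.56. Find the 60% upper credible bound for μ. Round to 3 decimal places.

Need U with P(μ ≤ U) = 0.60: U = -3.04 + z_{0.4}·3.56.
z = 0.253; U = -3.04 + 0.253 × 3.56 = -2.138.

-2.138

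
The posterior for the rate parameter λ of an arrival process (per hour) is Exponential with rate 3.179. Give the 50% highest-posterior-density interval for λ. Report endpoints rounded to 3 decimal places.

The exponential density is strictly decreasing on [0, ∞), so the HPD interval is anchored at 0: [0, q] with P(λ ≤ q) = 0.50.
q = −ln(1 − 0.50) / 3.179 = 0.6931 / 3.179 = 0.218.

[0.000, 0.218]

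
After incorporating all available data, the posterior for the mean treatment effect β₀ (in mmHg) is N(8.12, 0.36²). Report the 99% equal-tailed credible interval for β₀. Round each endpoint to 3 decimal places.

The posterior is symmetric, so the 99% equal-tailed interval is β₀ = 8.12 ± z·0.36 with z = 2.576.
Half-width: 2.576 × 0.36 = 0.927.
8.12 − 0.927 = 7.193; 8.12 + 0.927 = 9.047.

[7.193, 9.047]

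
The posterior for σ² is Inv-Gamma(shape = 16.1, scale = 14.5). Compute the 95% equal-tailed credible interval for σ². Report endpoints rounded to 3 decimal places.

[0.583, 1.573]

Inverse-Gamma(16.1, 14.5) quantiles: F⁻¹(0.025) and F⁻¹(0.975).
Equivalently, 1/σ² ~ Gamma(16.1, rate = 14.5); invert its 0.975 and 0.025 quantiles.
Posterior mean ≈ 0.960, SD ≈ 0.256; a Normal approximation gives roughly [0.459, 1.461].
Exact: lower = 0.583; upper = 1.573.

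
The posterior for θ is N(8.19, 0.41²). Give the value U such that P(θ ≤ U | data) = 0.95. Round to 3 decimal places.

8.864

Need U with P(θ ≤ U) = 0.95: U = 8.19 + z_{0.05}·0.41.
z = 1.645; U = 8.19 + 1.645 × 0.41 = 8.864.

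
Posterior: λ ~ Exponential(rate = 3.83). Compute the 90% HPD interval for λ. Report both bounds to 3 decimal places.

[0.000, 0.601]

The exponential density is strictly decreasing on [0, ∞), so the HPD interval is anchored at 0: [0, q] with P(λ ≤ q) = 0.90.
q = −ln(1 − 0.90) / 3.83 = 2.3026 / 3.83 = 0.601.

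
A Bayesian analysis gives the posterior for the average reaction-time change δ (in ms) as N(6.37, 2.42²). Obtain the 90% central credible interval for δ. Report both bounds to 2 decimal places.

The posterior is symmetric, so the 90% equal-tailed interval is δ = 6.37 ± z·2.42 with z = 1.645.
Half-width: 1.645 × 2.42 = 3.98.
6.37 − 3.98 = 2.39; 6.37 + 3.98 = 10.35.

[2.39, 10.35]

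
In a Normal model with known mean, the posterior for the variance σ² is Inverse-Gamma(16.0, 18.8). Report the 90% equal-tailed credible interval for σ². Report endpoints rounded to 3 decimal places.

[0.814, 1.873]

Inverse-Gamma(16.0, 18.8) quantiles: F⁻¹(0.05) and F⁻¹(0.95).
Equivalently, 1/σ² ~ Gamma(16.0, rate = 18.8); invert its 0.95 and 0.05 quantiles.
Posterior mean ≈ 1.253, SD ≈ 0.335; a Normal approximation gives roughly [0.702, 1.804].
Exact: lower = 0.814; upper = 1.873.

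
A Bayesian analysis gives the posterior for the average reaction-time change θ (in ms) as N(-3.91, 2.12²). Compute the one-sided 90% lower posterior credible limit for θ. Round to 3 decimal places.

-6.627

Need L with P(θ ≥ L) = 0.90: L = -3.91 − z_{0.1}·2.12.
z = 1.282; L = -3.91 − 1.282 × 2.12 = -6.627.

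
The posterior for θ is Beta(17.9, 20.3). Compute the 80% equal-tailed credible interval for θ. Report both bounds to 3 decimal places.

[0.366, 0.572]

Posterior: Beta(17.9, 20.3).
Equal-tailed 80% interval: the 0.1 and 0.9 quantiles of Beta(17.9, 20.3).
Posterior mean ≈ 0.469, SD ≈ 0.080; a Normal approximation gives roughly [0.366, 0.571].
Exact: F⁻¹(0.1) = 0.366; F⁻¹(0.9) = 0.572.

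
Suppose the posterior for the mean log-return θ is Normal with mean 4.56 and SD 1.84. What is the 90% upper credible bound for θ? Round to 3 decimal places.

6.918

Need U with P(θ ≤ U) = 0.90: U = 4.56 + z_{0.1}·1.84.
z = 1.282; U = 4.56 + 1.282 × 1.84 = 6.918.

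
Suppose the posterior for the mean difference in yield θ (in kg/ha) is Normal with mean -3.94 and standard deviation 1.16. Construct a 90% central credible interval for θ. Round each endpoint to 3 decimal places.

The posterior is symmetric, so the 90% equal-tailed interval is θ = -3.94 ± z·1.16 with z = 1.645.
Half-width: 1.645 × 1.16 = 1.908.
-3.94 − 1.908 = -5.848; -3.94 + 1.908 = -2.032.

[-5.848, -2.032]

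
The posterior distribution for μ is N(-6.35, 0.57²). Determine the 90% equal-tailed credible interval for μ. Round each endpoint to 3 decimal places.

[-7.288, -5.412]

The posterior is symmetric, so the 90% equal-tailed interval is μ = -6.35 ± z·0.57 with z = 1.645.
Half-width: 1.645 × 0.57 = 0.938.
-6.35 − 0.938 = -7.288; -6.35 + 0.938 = -5.412.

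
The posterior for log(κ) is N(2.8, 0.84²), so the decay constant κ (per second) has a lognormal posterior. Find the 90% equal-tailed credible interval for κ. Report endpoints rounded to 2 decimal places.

On the log scale the 90% interval is 2.8 ± 1.645 × 0.84 = [1.4183, 4.1817].
Exponentiate: [e^1.4183, e^4.1817] = [4.13, 65.48].

[4.13, 65.48]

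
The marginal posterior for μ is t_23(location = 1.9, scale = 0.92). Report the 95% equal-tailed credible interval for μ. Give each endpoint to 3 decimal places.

[-0.003, 3.803]

The t_23 distribution is symmetric; the 95% interval is 1.9 ± t·0.92 with t_{0.975,23} = 2.069.
Half-width: 2.069 × 0.92 = 1.903.
1.9 − 1.903 = -0.003; 1.9 + 1.903 = 3.803.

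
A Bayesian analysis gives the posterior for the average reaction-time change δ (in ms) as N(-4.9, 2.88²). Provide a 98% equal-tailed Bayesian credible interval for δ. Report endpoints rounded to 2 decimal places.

The posterior is symmetric, so the 98% equal-tailed interval is δ = -4.9 ± z·2.88 with z = 2.326.
Half-width: 2.326 × 2.88 = 6.70.
-4.9 − 6.70 = -11.60; -4.9 + 6.70 = 1.80.

[-11.60, 1.80]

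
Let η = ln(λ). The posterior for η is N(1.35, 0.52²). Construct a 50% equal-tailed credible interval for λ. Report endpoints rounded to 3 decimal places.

On the log scale the 50% interval is 1.35 ± 0.674 × 0.52 = [0.9993, 1.7007].
Exponentiate: [e^0.9993, e^1.7007] = [2.716, 5.478].

[2.716, 5.478]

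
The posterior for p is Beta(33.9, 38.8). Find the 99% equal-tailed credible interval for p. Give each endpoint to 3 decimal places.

[0.320, 0.616]

Posterior: Beta(33.9, 38.8).
Equal-tailed 99% interval: the 0.005 and 0.995 quantiles of Beta(33.9, 38.8).
Posterior mean ≈ 0.466, SD ≈ 0.058; a Normal approximation gives roughly [0.317, 0.616].
Exact: F⁻¹(0.005) = 0.320; F⁻¹(0.995) = 0.616.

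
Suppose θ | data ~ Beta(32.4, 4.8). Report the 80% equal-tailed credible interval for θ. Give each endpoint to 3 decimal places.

[0.798, 0.935]

Posterior: Beta(32.4, 4.8).
Equal-tailed 80% interval: the 0.1 and 0.9 quantiles of Beta(32.4, 4.8).
Posterior mean ≈ 0.871, SD ≈ 0.054; a Normal approximation gives roughly [0.801, 0.940].
Exact: F⁻¹(0.1) = 0.798; F⁻¹(0.9) = 0.935.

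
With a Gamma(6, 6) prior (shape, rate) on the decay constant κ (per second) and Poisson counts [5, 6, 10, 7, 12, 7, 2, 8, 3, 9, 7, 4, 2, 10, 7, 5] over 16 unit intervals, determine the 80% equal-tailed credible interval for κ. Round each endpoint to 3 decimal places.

[4.400, 5.620]

Posterior: Gamma(6+104, 6+16) = Gamma(110, 22) (shape, rate).
Equal-tailed 80% interval: Gamma(110, 22) quantiles at 0.1 and 0.9.
Posterior mean ≈ 5.000, SD ≈ 0.477; a Normal approximation gives roughly [4.389, 5.611].
Exact: lower = 4.400; upper = 5.620.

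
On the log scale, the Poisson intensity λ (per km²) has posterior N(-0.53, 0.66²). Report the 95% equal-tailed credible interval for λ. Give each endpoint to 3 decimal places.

[0.161, 2.146]

On the log scale the 95% interval is -0.53 ± 1.960 × 0.66 = [-1.8236, 0.7636].
Exponentiate: [e^-1.8236, e^0.7636] = [0.161, 2.146].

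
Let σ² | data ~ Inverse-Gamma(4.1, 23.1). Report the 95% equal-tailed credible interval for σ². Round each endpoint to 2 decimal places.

Inverse-Gamma(4.1, 23.1) quantiles: F⁻¹(0.025) and F⁻¹(0.975).
Equivalently, 1/σ² ~ Gamma(4.1, rate = 23.1); invert its 0.975 and 0.025 quantiles.
Posterior mean ≈ 7.45, SD ≈ 5.14; a Normal approximation gives roughly [-2.63, 17.53].
Exact: lower = 2.59; upper = 20.25.

[2.59, 20.25]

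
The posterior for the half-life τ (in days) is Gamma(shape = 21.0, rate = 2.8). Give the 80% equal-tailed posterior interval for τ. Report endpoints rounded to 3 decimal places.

[5.494, 9.659]

Posterior: Gamma(shape 21.0, rate 2.8).
Equal-tailed 80% interval: Gamma(21.0, 2.8) quantiles at 0.1 and 0.9.
Posterior mean ≈ 7.500, SD ≈ 1.637; a Normal approximation gives roughly [5.403, 9.597].
Exact: lower = 5.494; upper = 9.659.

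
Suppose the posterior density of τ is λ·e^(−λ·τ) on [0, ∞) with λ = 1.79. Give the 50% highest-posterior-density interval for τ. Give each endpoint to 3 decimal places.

[0.000, 0.387]

The exponential density is strictly decreasing on [0, ∞), so the HPD interval is anchored at 0: [0, q] with P(τ ≤ q) = 0.50.
q = −ln(1 − 0.50) / 1.79 = 0.6931 / 1.79 = 0.387.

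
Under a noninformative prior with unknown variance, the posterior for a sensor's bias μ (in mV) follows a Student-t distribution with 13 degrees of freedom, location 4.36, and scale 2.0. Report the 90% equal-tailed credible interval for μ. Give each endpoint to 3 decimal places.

The t_13 distribution is symmetric; the 90% interval is 4.36 ± t·2.0 with t_{0.95,13} = 1.771.
Half-width: 1.771 × 2.0 = 3.542.
4.36 − 3.542 = 0.818; 4.36 + 3.542 = 7.902.

[0.818, 7.902]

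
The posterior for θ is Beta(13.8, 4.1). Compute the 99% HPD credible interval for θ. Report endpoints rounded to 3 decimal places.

[0.503, 0.966]

The posterior is unimodal and skewed, so the HPD interval has equal density at both endpoints and is the shortest 99% interval.
Solving f(0.503) = f(0.966) with F(0.966) − F(0.503) = 0.99 gives [0.503, 0.966].
For comparison, the equal-tailed interval is [0.481, 0.955]; the HPD is narrower and shifted toward the mode.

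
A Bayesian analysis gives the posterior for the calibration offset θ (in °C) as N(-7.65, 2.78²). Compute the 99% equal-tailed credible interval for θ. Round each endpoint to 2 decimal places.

[-14.81, -0.49]

The posterior is symmetric, so the 99% equal-tailed interval is θ = -7.65 ± z·2.78 with z = 2.576.
Half-width: 2.576 × 2.78 = 7.16.
-7.65 − 7.16 = -14.81; -7.65 + 7.16 = -0.49.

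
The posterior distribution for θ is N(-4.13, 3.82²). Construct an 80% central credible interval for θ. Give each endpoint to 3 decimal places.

The posterior is symmetric, so the 80% equal-tailed interval is θ = -4.13 ± z·3.82 with z = 1.282.
Half-width: 1.282 × 3.82 = 4.896.
-4.13 − 4.896 = -9.026; -4.13 + 4.896 = 0.766.

[-9.026, 0.766]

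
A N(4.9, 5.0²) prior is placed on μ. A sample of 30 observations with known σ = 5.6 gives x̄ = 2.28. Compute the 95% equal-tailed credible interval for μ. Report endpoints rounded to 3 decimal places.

[0.422, 4.348]

Posterior precision = 1/5.0² + 30/5.6² = 0.0400 + 0.9566 = 0.9966, so posterior SD = 1.0017.
Posterior mean = (4.9/5.0² + 30·2.28/5.6²) / 0.9966 = 2.3852.
Interval: 2.3852 ± 1.960 × 1.0017 → [0.422, 4.348].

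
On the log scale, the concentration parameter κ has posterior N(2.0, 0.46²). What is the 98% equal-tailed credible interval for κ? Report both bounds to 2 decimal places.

On the log scale the 98% interval is 2.0 ± 2.326 × 0.46 = [0.9299, 3.0701].
Exponentiate: [e^0.9299, e^3.0701] = [2.53, 21.54].

[2.53, 21.54]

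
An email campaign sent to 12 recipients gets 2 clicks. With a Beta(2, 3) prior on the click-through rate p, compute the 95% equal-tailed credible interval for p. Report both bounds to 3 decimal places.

[0.073, 0.456]

Posterior: Beta(2+2, 3+10) = Beta(4, 13).
Equal-tailed 95% interval: the 0.025 and 0.975 quantiles of Beta(4, 13).
Posterior mean ≈ 0.235, SD ≈ 0.100; a Normal approximation gives roughly [0.039, 0.431].
Exact: F⁻¹(0.025) = 0.073; F⁻¹(0.975) = 0.456.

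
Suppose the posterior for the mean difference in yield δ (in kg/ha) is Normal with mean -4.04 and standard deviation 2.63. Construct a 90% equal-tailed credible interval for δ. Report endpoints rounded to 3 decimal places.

The posterior is symmetric, so the 90% equal-tailed interval is δ = -4.04 ± z·2.63 with z = 1.645.
Half-width: 1.645 × 2.63 = 4.326.
-4.04 − 4.326 = -8.366; -4.04 + 4.326 = 0.286.

[-8.366, 0.286]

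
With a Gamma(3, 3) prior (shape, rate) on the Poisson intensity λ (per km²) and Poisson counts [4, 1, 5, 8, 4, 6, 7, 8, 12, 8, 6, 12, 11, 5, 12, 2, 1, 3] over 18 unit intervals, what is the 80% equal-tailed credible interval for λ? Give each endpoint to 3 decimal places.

[4.967, 6.291]

Posterior: Gamma(3+115, 3+18) = Gamma(118, 21) (shape, rate).
Equal-tailed 80% interval: Gamma(118, 21) quantiles at 0.1 and 0.9.
Posterior mean ≈ 5.619, SD ≈ 0.517; a Normal approximation gives roughly [4.956, 6.282].
Exact: lower = 4.967; upper = 6.291.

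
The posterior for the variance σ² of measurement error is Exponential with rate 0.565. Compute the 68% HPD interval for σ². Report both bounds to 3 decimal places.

The exponential density is strictly decreasing on [0, ∞), so the HPD interval is anchored at 0: [0, q] with P(σ² ≤ q) = 0.68.
q = −ln(1 − 0.68) / 0.565 = 1.1394 / 0.565 = 2.017.

[0.000, 2.017]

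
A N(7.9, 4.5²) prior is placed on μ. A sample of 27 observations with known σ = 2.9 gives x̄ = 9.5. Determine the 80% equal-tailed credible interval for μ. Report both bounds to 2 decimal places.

[8.77, 10.19]

Posterior precision = 1/4.5² + 27/2.9² = 0.0494 + 3.2105 = 3.2598, so posterior SD = 0.5539.
Posterior mean = (7.9/4.5² + 27·9.5/2.9²) / 3.2598 = 9.4758.
Interval: 9.4758 ± 1.282 × 0.5539 → [8.77, 10.19].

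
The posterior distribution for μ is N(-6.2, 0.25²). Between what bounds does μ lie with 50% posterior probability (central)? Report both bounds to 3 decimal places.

The posterior is symmetric, so the 50% equal-tailed interval is μ = -6.2 ± z·0.25 with z = 0.674.
Half-width: 0.674 × 0.25 = 0.169.
-6.2 − 0.169 = -6.369; -6.2 + 0.169 = -6.031.

[-6.369, -6.031]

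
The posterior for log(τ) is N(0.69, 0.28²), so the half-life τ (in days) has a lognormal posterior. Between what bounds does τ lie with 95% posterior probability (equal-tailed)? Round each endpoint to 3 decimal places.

[1.152, 3.451]

On the log scale the 95% interval is 0.69 ± 1.960 × 0.28 = [0.1412, 1.2388].
Exponentiate: [e^0.1412, e^1.2388] = [1.152, 3.451].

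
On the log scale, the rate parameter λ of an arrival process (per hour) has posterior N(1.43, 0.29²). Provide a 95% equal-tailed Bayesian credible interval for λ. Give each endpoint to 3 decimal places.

[2.367, 7.377]

On the log scale the 95% interval is 1.43 ± 1.960 × 0.29 = [0.8616, 1.9984].
Exponentiate: [e^0.8616, e^1.9984] = [2.367, 7.377].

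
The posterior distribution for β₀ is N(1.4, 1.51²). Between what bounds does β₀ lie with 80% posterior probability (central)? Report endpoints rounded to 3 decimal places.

The posterior is symmetric, so the 80% equal-tailed interval is β₀ = 1.4 ± z·1.51 with z = 1.282.
Half-width: 1.282 × 1.51 = 1.935.
1.4 − 1.935 = -0.535; 1.4 + 1.935 = 3.335.

[-0.535, 3.335]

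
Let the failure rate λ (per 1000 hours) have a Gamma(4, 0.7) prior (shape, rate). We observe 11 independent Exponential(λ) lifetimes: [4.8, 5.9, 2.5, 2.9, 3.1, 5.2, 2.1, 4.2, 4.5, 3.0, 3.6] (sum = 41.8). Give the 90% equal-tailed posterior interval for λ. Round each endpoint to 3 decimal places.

Posterior: Gamma(4+11, 0.7+41.8) = Gamma(15, 42.5) (shape, rate).
Equal-tailed 90% interval: Gamma(15, 42.5) quantiles at 0.05 and 0.95.
Posterior mean ≈ 0.353, SD ≈ 0.091; a Normal approximation gives roughly [0.203, 0.503].
Exact: lower = 0.218; upper = 0.515.

[0.218, 0.515]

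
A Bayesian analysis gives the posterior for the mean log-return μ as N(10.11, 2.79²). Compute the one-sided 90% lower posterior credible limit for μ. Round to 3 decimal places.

6.534

Need L with P(μ ≥ L) = 0.90: L = 10.11 − z_{0.1}·2.79.
z = 1.282; L = 10.11 − 1.282 × 2.79 = 6.534.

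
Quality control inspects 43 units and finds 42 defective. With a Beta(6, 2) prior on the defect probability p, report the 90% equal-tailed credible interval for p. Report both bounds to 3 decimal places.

Posterior: Beta(6+42, 2+1) = Beta(48, 3).
Equal-tailed 90% interval: the 0.05 and 0.95 quantiles of Beta(48, 3).
Posterior mean ≈ 0.941, SD ≈ 0.033; a Normal approximation gives roughly [0.888, 0.995].
Exact: F⁻¹(0.05) = 0.879; F⁻¹(0.95) = 0.983.

[0.879, 0.983]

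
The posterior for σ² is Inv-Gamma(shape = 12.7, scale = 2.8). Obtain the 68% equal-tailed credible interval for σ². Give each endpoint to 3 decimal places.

Inverse-Gamma(12.7, 2.8) quantiles: F⁻¹(0.16) and F⁻¹(0.84).
Equivalently, 1/σ² ~ Gamma(12.7, rate = 2.8); invert its 0.84 and 0.16 quantiles.
Posterior mean ≈ 0.239, SD ≈ 0.073; a Normal approximation gives roughly [0.167, 0.312].
Exact: lower = 0.173; upper = 0.304.

[0.173, 0.304]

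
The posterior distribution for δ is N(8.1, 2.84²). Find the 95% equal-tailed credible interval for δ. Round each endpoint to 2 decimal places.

The posterior is symmetric, so the 95% equal-tailed interval is δ = 8.1 ± z·2.84 with z = 1.960.
Half-width: 1.960 × 2.84 = 5.57.
8.1 − 5.57 = 2.53; 8.1 + 5.57 = 13.67.

[2.53, 13.67]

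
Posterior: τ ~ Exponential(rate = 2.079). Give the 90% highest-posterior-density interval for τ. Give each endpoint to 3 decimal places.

The exponential density is strictly decreasing on [0, ∞), so the HPD interval is anchored at 0: [0, q] with P(τ ≤ q) = 0.90.
q = −ln(1 − 0.90) / 2.079 = 2.3026 / 2.079 = 1.108.

[0.000, 1.108]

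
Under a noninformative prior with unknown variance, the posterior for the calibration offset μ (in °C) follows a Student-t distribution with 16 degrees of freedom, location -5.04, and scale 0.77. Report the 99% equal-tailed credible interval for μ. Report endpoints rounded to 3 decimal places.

The t_16 distribution is symmetric; the 99% interval is -5.04 ± t·0.77 with t_{0.995,16} = 2.921.
Half-width: 2.921 × 0.77 = 2.249.
-5.04 − 2.249 = -7.289; -5.04 + 2.249 = -2.791.

[-7.289, -2.791]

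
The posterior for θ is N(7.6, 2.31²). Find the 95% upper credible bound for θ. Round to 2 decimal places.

11.40

Need U with P(θ ≤ U) = 0.95: U = 7.6 + z_{0.05}·2.31.
z = 1.645; U = 7.6 + 1.645 × 2.31 = 11.40.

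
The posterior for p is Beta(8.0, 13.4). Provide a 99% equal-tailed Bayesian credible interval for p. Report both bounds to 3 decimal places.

[0.143, 0.647]

Posterior: Beta(8.0, 13.4).
Equal-tailed 99% interval: the 0.005 and 0.995 quantiles of Beta(8.0, 13.4).
Posterior mean ≈ 0.374, SD ≈ 0.102; a Normal approximation gives roughly [0.111, 0.637].
Exact: F⁻¹(0.005) = 0.143; F⁻¹(0.995) = 0.647.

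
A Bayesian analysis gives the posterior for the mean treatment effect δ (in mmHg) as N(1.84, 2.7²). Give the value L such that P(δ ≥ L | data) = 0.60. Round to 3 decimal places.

Need L with P(δ ≥ L) = 0.60: L = 1.84 − z_{0.4}·2.7.
z = 0.253; L = 1.84 − 0.253 × 2.7 = 1.156.

1.156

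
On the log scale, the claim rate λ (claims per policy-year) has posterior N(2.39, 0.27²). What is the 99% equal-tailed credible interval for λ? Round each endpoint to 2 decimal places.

On the log scale the 99% interval is 2.39 ± 2.576 × 0.27 = [1.6945, 3.0855].
Exponentiate: [e^1.6945, e^3.0855] = [5.44, 21.88].

[5.44, 21.88]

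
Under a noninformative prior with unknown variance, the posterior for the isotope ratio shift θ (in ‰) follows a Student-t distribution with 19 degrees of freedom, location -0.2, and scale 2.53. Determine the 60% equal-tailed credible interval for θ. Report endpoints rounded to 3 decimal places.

The t_19 distribution is symmetric; the 60% interval is -0.2 ± t·2.53 with t_{0.8,19} = 0.861.
Half-width: 0.861 × 2.53 = 2.178.
-0.2 − 2.178 = -2.378; -0.2 + 2.178 = 1.978.

[-2.378, 1.978]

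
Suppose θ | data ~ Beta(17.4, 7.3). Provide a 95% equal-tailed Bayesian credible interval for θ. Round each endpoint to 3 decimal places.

Posterior: Beta(17.4, 7.3).
Equal-tailed 95% interval: the 0.025 and 0.975 quantiles of Beta(17.4, 7.3).
Posterior mean ≈ 0.704, SD ≈ 0.090; a Normal approximation gives roughly [0.528, 0.881].
Exact: F⁻¹(0.025) = 0.514; F⁻¹(0.975) = 0.863.

[0.514, 0.863]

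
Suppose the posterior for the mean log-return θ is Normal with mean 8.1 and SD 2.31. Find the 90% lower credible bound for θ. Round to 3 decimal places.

Need L with P(θ ≥ L) = 0.90: L = 8.1 − z_{0.1}·2.31.
z = 1.282; L = 8.1 − 1.282 × 2.31 = 5.140.

5.140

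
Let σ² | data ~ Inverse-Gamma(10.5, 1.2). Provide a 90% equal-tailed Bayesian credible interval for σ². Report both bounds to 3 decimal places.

Inverse-Gamma(10.5, 1.2) quantiles: F⁻¹(0.05) and F⁻¹(0.95).
Equivalently, 1/σ² ~ Gamma(10.5, rate = 1.2); invert its 0.95 and 0.05 quantiles.
Posterior mean ≈ 0.126, SD ≈ 0.043; a Normal approximation gives roughly [0.055, 0.198].
Exact: lower = 0.073; upper = 0.207.

[0.073, 0.207]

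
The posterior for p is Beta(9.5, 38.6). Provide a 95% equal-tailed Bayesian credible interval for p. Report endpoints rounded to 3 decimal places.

Posterior: Beta(9.5, 38.6).
Equal-tailed 95% interval: the 0.025 and 0.975 quantiles of Beta(9.5, 38.6).
Posterior mean ≈ 0.198, SD ≈ 0.057; a Normal approximation gives roughly [0.086, 0.309].
Exact: F⁻¹(0.025) = 0.099; F⁻¹(0.975) = 0.320.

[0.099, 0.320]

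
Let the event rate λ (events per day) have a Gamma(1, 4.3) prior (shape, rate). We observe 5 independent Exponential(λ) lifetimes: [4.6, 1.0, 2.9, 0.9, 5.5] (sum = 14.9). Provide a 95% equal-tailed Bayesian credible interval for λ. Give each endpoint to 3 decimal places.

[0.115, 0.608]

Posterior: Gamma(1+5, 4.3+14.9) = Gamma(6, 19.2) (shape, rate).
Equal-tailed 95% interval: Gamma(6, 19.2) quantiles at 0.025 and 0.975.
Posterior mean ≈ 0.312, SD ≈ 0.128; a Normal approximation gives roughly [0.062, 0.563].
Exact: lower = 0.115; upper = 0.608.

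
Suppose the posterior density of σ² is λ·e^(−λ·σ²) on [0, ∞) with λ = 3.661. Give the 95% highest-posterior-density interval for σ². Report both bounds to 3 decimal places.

[0.000, 0.818]

The exponential density is strictly decreasing on [0, ∞), so the HPD interval is anchored at 0: [0, q] with P(σ² ≤ q) = 0.95.
q = −ln(1 − 0.95) / 3.661 = 2.9957 / 3.661 = 0.818.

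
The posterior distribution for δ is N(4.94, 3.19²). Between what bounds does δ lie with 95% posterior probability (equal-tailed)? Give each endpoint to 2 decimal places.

The posterior is symmetric, so the 95% equal-tailed interval is δ = 4.94 ± z·3.19 with z = 1.960.
Half-width: 1.960 × 3.19 = 6.25.
4.94 − 6.25 = -1.31; 4.94 + 6.25 = 11.19.

[-1.31, 11.19]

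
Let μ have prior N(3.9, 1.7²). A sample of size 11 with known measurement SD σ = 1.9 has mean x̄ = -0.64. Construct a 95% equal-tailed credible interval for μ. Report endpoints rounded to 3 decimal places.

[-1.241, 0.887]

Posterior precision = 1/1.7² + 11/1.9² = 0.3460 + 3.0471 = 3.3931, so posterior SD = 0.5429.
Posterior mean = (3.9/1.7² + 11·-0.64/1.9²) / 3.3931 = -0.1770.
Interval: -0.1770 ± 1.960 × 0.5429 → [-1.241, 0.887].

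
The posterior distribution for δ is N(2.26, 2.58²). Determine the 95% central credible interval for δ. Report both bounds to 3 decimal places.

The posterior is symmetric, so the 95% equal-tailed interval is δ = 2.26 ± z·2.58 with z = 1.960.
Half-width: 1.960 × 2.58 = 5.057.
2.26 − 5.057 = -2.797; 2.26 + 5.057 = 7.317.

[-2.797, 7.317]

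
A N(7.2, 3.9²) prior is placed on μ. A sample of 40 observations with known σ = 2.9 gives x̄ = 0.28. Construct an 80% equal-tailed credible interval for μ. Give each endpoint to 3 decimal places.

Posterior precision = 1/3.9² + 40/2.9² = 0.0657 + 4.7562 = 4.8220, so posterior SD = 0.4554.
Posterior mean = (7.2/3.9² + 40·0.28/2.9²) / 4.8220 = 0.3744.
Interval: 0.3744 ± 1.282 × 0.4554 → [-0.209, 0.958].

[-0.209, 0.958]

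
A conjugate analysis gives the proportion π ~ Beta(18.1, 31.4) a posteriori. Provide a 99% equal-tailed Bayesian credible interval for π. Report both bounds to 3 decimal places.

[0.204, 0.547]

Posterior: Beta(18.1, 31.4).
Equal-tailed 99% interval: the 0.005 and 0.995 quantiles of Beta(18.1, 31.4).
Posterior mean ≈ 0.366, SD ≈ 0.068; a Normal approximation gives roughly [0.191, 0.540].
Exact: F⁻¹(0.005) = 0.204; F⁻¹(0.995) = 0.547.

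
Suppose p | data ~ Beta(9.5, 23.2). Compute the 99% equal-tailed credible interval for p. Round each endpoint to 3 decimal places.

[0.118, 0.510]

Posterior: Beta(9.5, 23.2).
Equal-tailed 99% interval: the 0.005 and 0.995 quantiles of Beta(9.5, 23.2).
Posterior mean ≈ 0.291, SD ≈ 0.078; a Normal approximation gives roughly [0.089, 0.492].
Exact: F⁻¹(0.005) = 0.118; F⁻¹(0.995) = 0.510.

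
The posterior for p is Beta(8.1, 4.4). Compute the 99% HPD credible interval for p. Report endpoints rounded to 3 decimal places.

[0.312, 0.930]

The posterior is unimodal and skewed, so the HPD interval has equal density at both endpoints and is the shortest 99% interval.
Solving f(0.312) = f(0.930) with F(0.930) − F(0.312) = 0.99 gives [0.312, 0.930].
For comparison, the equal-tailed interval is [0.296, 0.918]; the HPD is narrower and shifted toward the mode.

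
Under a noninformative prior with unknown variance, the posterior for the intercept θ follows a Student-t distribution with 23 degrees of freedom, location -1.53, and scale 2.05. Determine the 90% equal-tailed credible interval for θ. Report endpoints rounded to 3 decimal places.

The t_23 distribution is symmetric; the 90% interval is -1.53 ± t·2.05 with t_{0.95,23} = 1.714.
Half-width: 1.714 × 2.05 = 3.513.
-1.53 − 3.513 = -5.043; -1.53 + 3.513 = 1.983.

[-5.043, 1.983]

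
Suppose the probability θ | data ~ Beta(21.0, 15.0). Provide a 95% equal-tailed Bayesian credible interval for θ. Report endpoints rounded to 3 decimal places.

Posterior: Beta(21.0, 15.0).
Equal-tailed 95% interval: the 0.025 and 0.975 quantiles of Beta(21.0, 15.0).
Posterior mean ≈ 0.583, SD ≈ 0.081; a Normal approximation gives roughly [0.424, 0.742].
Exact: F⁻¹(0.025) = 0.421; F⁻¹(0.975) = 0.737.

[0.421, 0.737]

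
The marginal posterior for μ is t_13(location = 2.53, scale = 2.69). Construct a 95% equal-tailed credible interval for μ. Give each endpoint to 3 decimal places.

The t_13 distribution is symmetric; the 95% interval is 2.53 ± t·2.69 with t_{0.975,13} = 2.160.
Half-width: 2.160 × 2.69 = 5.811.
2.53 − 5.811 = -3.281; 2.53 + 5.811 = 8.341.

[-3.281, 8.341]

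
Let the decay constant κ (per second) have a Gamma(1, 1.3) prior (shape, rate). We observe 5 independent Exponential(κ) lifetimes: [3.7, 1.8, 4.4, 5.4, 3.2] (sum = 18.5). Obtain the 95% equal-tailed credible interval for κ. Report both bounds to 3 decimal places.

Posterior: Gamma(1+5, 1.3+18.5) = Gamma(6, 19.8) (shape, rate).
Equal-tailed 95% interval: Gamma(6, 19.8) quantiles at 0.025 and 0.975.
Posterior mean ≈ 0.303, SD ≈ 0.124; a Normal approximation gives roughly [0.061, 0.546].
Exact: lower = 0.111; upper = 0.589.

[0.111, 0.589]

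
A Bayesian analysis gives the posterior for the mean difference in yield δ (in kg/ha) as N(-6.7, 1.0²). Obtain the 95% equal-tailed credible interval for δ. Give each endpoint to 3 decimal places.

The posterior is symmetric, so the 95% equal-tailed interval is δ = -6.7 ± z·1.0 with z = 1.960.
Half-width: 1.960 × 1.0 = 1.960.
-6.7 − 1.960 = -8.660; -6.7 + 1.960 = -4.740.

[-8.660, -4.740]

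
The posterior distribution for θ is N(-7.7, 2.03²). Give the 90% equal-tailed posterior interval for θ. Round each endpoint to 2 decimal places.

The posterior is symmetric, so the 90% equal-tailed interval is θ = -7.7 ± z·2.03 with z = 1.645.
Half-width: 1.645 × 2.03 = 3.34.
-7.7 − 3.34 = -11.04; -7.7 + 3.34 = -4.36.

[-11.04, -4.36]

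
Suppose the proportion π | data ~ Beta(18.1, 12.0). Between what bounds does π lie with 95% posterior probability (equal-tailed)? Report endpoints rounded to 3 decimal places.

Posterior: Beta(18.1, 12.0).
Equal-tailed 95% interval: the 0.025 and 0.975 quantiles of Beta(18.1, 12.0).
Posterior mean ≈ 0.601, SD ≈ 0.088; a Normal approximation gives roughly [0.429, 0.773].
Exact: F⁻¹(0.025) = 0.424; F⁻¹(0.975) = 0.766.

[0.424, 0.766]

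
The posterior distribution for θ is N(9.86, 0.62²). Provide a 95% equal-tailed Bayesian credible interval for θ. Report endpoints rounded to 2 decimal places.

The posterior is symmetric, so the 95% equal-tailed interval is θ = 9.86 ± z·0.62 with z = 1.960.
Half-width: 1.960 × 0.62 = 1.22.
9.86 − 1.22 = 8.64; 9.86 + 1.22 = 11.08.

[8.64, 11.08]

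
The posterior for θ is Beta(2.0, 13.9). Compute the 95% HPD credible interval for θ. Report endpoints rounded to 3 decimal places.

[0.004, 0.283]

The posterior is unimodal and skewed, so the HPD interval has equal density at both endpoints and is the shortest 95% interval.
Solving f(0.004) = f(0.283) with F(0.283) − F(0.004) = 0.95 gives [0.004, 0.283].
For comparison, the equal-tailed interval is [0.017, 0.321]; the HPD is narrower and shifted toward the mode.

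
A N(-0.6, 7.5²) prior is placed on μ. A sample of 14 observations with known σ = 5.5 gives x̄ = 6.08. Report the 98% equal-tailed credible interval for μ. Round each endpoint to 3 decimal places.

[2.477, 9.189]

Posterior precision = 1/7.5² + 14/5.5² = 0.0178 + 0.4628 = 0.4806, so posterior SD = 1.4425.
Posterior mean = (-0.6/7.5² + 14·6.08/5.5²) / 0.4806 = 5.8329.
Interval: 5.8329 ± 2.326 × 1.4425 → [2.477, 9.189].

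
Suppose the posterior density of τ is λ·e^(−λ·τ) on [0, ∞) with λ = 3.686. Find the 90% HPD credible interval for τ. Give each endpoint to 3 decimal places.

[0.000, 0.625]

The exponential density is strictly decreasing on [0, ∞), so the HPD interval is anchored at 0: [0, q] with P(τ ≤ q) = 0.90.
q = −ln(1 − 0.90) / 3.686 = 2.3026 / 3.686 = 0.625.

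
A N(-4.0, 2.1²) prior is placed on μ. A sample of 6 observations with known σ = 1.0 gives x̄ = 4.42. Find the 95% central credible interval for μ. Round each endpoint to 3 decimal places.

Posterior precision = 1/2.1² + 6/1.0² = 0.2268 + 6.0000 = 6.2268, so posterior SD = 0.4007.
Posterior mean = (-4.0/2.1² + 6·4.42/1.0²) / 6.2268 = 4.1134.
Interval: 4.1134 ± 1.960 × 0.4007 → [3.328, 4.899].

[3.328, 4.899]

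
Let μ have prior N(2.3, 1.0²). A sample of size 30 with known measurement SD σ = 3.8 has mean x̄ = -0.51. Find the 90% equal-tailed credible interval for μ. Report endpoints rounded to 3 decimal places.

[-0.535, 1.341]

Posterior precision = 1/1.0² + 30/3.8² = 1.0000 + 2.0776 = 3.0776, so posterior SD = 0.5700.
Posterior mean = (2.3/1.0² + 30·-0.51/3.8²) / 3.0776 = 0.4031.
Interval: 0.4031 ± 1.645 × 0.5700 → [-0.535, 1.341].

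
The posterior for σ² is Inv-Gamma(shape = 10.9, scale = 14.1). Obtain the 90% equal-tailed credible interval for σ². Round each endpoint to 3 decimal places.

Inverse-Gamma(10.9, 14.1) quantiles: F⁻¹(0.05) and F⁻¹(0.95).
Equivalently, 1/σ² ~ Gamma(10.9, rate = 14.1); invert its 0.95 and 0.05 quantiles.
Posterior mean ≈ 1.424, SD ≈ 0.477; a Normal approximation gives roughly [0.639, 2.210].
Exact: lower = 0.837; upper = 2.314.

[0.837, 2.314]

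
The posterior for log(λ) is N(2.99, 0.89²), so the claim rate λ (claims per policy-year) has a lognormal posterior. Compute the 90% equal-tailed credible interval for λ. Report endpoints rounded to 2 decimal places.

On the log scale the 90% interval is 2.99 ± 1.645 × 0.89 = [1.5261, 4.4539].
Exponentiate: [e^1.5261, e^4.4539] = [4.60, 85.96].

[4.60, 85.96]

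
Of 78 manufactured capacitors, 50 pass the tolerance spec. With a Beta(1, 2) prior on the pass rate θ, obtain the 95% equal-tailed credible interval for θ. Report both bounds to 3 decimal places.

Posterior: Beta(1+50, 2+28) = Beta(51, 30).
Equal-tailed 95% interval: the 0.025 and 0.975 quantiles of Beta(51, 30).
Posterior mean ≈ 0.630, SD ≈ 0.053; a Normal approximation gives roughly [0.525, 0.734].
Exact: F⁻¹(0.025) = 0.522; F⁻¹(0.975) = 0.731.

[0.522, 0.731]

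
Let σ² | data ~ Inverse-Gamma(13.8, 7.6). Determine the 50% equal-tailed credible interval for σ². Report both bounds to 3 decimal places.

[0.472, 0.682]

Inverse-Gamma(13.8, 7.6) quantiles: F⁻¹(0.25) and F⁻¹(0.75).
Equivalently, 1/σ² ~ Gamma(13.8, rate = 7.6); invert its 0.75 and 0.25 quantiles.
Posterior mean ≈ 0.594, SD ≈ 0.173; a Normal approximation gives roughly [0.477, 0.710].
Exact: lower = 0.472; upper = 0.682.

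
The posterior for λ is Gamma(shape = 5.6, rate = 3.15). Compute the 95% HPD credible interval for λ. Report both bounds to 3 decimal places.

The posterior is unimodal and skewed, so the HPD interval has equal density at both endpoints and is the shortest 95% interval.
Solving f(0.486) = f(3.268) with F(3.268) − F(0.486) = 0.95 gives [0.486, 3.268].
For comparison, the equal-tailed interval is [0.624, 3.525]; the HPD is narrower and shifted toward the mode.

[0.486, 3.268]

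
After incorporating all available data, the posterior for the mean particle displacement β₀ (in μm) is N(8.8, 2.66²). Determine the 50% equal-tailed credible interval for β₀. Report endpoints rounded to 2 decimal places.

[7.01, 10.59]

The posterior is symmetric, so the 50% equal-tailed interval is β₀ = 8.8 ± z·2.66 with z = 0.674.
Half-width: 0.674 × 2.66 = 1.79.
8.8 − 1.79 = 7.01; 8.8 + 1.79 = 10.59.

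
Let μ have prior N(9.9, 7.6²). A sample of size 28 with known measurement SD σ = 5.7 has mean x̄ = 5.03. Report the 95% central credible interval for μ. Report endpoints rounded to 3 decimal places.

Posterior precision = 1/7.6² + 28/5.7² = 0.0173 + 0.8618 = 0.8791, so posterior SD = 1.0665.
Posterior mean = (9.9/7.6² + 28·5.03/5.7²) / 0.8791 = 5.1259.
Interval: 5.1259 ± 1.960 × 1.0665 → [3.036, 7.216].

[3.036, 7.216]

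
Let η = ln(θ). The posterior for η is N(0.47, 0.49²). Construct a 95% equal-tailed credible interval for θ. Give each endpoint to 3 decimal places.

On the log scale the 95% interval is 0.47 ± 1.960 × 0.49 = [-0.4904, 1.4304].
Exponentiate: [e^-0.4904, e^1.4304] = [0.612, 4.180].

[0.612, 4.180]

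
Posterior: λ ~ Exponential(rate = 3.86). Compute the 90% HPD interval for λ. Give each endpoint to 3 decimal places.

The exponential density is strictly decreasing on [0, ∞), so the HPD interval is anchored at 0: [0, q] with P(λ ≤ q) = 0.90.
q = −ln(1 − 0.90) / 3.86 = 2.3026 / 3.86 = 0.597.

[0.000, 0.597]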